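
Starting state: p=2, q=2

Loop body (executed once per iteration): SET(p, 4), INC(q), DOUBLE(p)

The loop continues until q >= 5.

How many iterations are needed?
3

Tracing iterations:
Initial: p=2, q=2
After iteration 1: p=8, q=3
After iteration 2: p=8, q=4
After iteration 3: p=8, q=5
q >= 5 now holds, so the loop exits after 3 iterations.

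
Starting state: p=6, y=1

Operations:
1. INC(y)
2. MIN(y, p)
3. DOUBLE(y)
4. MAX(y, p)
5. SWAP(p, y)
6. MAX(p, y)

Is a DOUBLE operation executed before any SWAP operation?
Yes

First DOUBLE: step 3
First SWAP: step 5
Since 3 < 5, DOUBLE comes first.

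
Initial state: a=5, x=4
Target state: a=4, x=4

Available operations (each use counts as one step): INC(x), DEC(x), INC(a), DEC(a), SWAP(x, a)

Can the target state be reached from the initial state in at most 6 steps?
Yes

Path (1 step): DEC(a)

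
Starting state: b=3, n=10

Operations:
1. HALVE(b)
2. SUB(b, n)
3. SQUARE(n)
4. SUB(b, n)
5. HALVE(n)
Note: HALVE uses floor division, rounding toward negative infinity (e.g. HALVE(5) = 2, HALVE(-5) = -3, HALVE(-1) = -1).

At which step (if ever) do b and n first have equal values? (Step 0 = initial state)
Never

b and n never become equal during execution.

Comparing values at each step:
Initial: b=3, n=10
After step 1: b=1, n=10
After step 2: b=-9, n=10
After step 3: b=-9, n=100
After step 4: b=-109, n=100
After step 5: b=-109, n=50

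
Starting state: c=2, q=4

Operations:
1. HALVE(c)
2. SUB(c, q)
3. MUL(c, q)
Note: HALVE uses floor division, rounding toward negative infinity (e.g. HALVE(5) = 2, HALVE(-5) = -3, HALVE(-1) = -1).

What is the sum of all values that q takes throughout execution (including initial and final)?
16

Values of q at each step:
Initial: q = 4
After step 1: q = 4
After step 2: q = 4
After step 3: q = 4
Sum = 4 + 4 + 4 + 4 = 16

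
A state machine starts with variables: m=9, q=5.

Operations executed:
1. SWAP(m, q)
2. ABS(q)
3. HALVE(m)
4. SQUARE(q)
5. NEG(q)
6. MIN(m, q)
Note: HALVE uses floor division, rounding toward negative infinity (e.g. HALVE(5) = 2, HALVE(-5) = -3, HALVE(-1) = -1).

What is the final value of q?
q = -81

Tracing execution:
Step 1: SWAP(m, q) → q = 9
Step 2: ABS(q) → q = 9
Step 3: HALVE(m) → q = 9
Step 4: SQUARE(q) → q = 81
Step 5: NEG(q) → q = -81
Step 6: MIN(m, q) → q = -81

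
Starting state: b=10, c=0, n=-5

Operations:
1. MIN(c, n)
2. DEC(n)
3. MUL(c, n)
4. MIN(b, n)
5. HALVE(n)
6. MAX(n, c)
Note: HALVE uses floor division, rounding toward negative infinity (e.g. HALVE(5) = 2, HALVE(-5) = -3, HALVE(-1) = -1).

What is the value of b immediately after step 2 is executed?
b = 10

Tracing b through execution:
Initial: b = 10
After step 1 (MIN(c, n)): b = 10
After step 2 (DEC(n)): b = 10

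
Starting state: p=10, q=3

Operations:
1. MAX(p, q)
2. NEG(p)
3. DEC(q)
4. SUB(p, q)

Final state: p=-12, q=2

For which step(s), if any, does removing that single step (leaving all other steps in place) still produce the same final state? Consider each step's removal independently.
Step(s) 1

Testing removal of each single step:
Without step 1: final = p=-12, q=2 (same)
Without step 2: final = p=8, q=2 (different)
Without step 3: final = p=-13, q=3 (different)
Without step 4: final = p=-10, q=2 (different)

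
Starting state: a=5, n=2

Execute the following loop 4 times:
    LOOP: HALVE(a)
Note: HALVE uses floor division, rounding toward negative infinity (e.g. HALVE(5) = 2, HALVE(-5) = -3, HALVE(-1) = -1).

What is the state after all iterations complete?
a=0, n=2

Iteration trace:
Start: a=5, n=2
After iteration 1: a=2, n=2
After iteration 2: a=1, n=2
After iteration 3: a=0, n=2
After iteration 4: a=0, n=2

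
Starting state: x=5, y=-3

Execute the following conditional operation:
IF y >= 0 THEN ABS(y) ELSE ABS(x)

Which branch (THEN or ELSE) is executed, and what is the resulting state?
Branch: ELSE, Final state: x=5, y=-3

Evaluating condition: y >= 0
y = -3
Condition is False, so ELSE branch executes
After ABS(x): x=5, y=-3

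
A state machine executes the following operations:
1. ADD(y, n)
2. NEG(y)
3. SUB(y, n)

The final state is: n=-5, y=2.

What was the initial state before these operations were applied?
n=-5, y=8

Working backwards:
Final state: n=-5, y=2
Before step 3 (SUB(y, n)): n=-5, y=-3
Before step 2 (NEG(y)): n=-5, y=3
Before step 1 (ADD(y, n)): n=-5, y=8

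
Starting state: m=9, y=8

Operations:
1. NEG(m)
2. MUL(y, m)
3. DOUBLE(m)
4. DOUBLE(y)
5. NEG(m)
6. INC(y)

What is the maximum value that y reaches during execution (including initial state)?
8

Values of y at each step:
Initial: y = 8 ← maximum
After step 1: y = 8
After step 2: y = -72
After step 3: y = -72
After step 4: y = -144
After step 5: y = -144
After step 6: y = -143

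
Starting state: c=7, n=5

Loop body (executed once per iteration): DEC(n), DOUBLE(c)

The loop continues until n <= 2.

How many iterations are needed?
3

Tracing iterations:
Initial: c=7, n=5
After iteration 1: c=14, n=4
After iteration 2: c=28, n=3
After iteration 3: c=56, n=2
n <= 2 now holds, so the loop exits after 3 iterations.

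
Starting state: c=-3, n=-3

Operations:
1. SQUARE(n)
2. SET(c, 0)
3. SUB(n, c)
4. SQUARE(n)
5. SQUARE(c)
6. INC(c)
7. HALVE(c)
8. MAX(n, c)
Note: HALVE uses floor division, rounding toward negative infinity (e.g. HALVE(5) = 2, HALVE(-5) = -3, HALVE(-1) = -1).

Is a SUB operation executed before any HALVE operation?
Yes

First SUB: step 3
First HALVE: step 7
Since 3 < 7, SUB comes first.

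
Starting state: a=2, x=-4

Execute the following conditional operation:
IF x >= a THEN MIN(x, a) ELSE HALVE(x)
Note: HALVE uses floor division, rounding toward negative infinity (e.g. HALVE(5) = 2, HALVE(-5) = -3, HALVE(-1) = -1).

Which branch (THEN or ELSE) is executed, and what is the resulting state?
Branch: ELSE, Final state: a=2, x=-2

Evaluating condition: x >= a
x = -4, a = 2
Condition is False, so ELSE branch executes
After HALVE(x): a=2, x=-2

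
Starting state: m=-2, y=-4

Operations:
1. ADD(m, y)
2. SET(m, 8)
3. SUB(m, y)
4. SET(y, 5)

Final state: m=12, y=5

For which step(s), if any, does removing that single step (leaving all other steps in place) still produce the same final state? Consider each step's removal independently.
Step(s) 1

Testing removal of each single step:
Without step 1: final = m=12, y=5 (same)
Without step 2: final = m=-2, y=5 (different)
Without step 3: final = m=8, y=5 (different)
Without step 4: final = m=12, y=-4 (different)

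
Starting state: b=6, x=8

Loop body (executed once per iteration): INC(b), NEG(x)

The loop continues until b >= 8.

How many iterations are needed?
2

Tracing iterations:
Initial: b=6, x=8
After iteration 1: b=7, x=-8
After iteration 2: b=8, x=8
b >= 8 now holds, so the loop exits after 2 iterations.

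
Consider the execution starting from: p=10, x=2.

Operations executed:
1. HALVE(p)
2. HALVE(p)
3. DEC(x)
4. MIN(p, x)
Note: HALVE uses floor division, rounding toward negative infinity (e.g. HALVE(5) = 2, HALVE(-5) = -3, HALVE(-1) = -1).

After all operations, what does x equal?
x = 1

Tracing execution:
Step 1: HALVE(p) → x = 2
Step 2: HALVE(p) → x = 2
Step 3: DEC(x) → x = 1
Step 4: MIN(p, x) → x = 1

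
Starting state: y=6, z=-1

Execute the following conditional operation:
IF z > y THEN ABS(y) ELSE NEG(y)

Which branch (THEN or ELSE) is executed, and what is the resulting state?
Branch: ELSE, Final state: y=-6, z=-1

Evaluating condition: z > y
z = -1, y = 6
Condition is False, so ELSE branch executes
After NEG(y): y=-6, z=-1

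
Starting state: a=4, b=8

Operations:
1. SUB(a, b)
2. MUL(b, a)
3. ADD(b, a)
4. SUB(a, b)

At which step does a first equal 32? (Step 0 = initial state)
Step 4

Tracing a:
Initial: a = 4
After step 1: a = -4
After step 2: a = -4
After step 3: a = -4
After step 4: a = 32 ← first occurrence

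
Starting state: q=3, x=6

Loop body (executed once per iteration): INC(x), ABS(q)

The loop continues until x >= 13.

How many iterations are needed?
7

Tracing iterations:
Initial: q=3, x=6
After iteration 1: q=3, x=7
After iteration 2: q=3, x=8
After iteration 3: q=3, x=9
After iteration 4: q=3, x=10
After iteration 5: q=3, x=11
After iteration 6: q=3, x=12
After iteration 7: q=3, x=13
x >= 13 now holds, so the loop exits after 7 iterations.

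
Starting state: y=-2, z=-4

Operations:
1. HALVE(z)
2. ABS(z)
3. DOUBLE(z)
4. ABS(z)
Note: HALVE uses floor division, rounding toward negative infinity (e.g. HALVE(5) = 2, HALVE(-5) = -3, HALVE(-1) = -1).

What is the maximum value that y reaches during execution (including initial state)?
-2

Values of y at each step:
Initial: y = -2 ← maximum
After step 1: y = -2
After step 2: y = -2
After step 3: y = -2
After step 4: y = -2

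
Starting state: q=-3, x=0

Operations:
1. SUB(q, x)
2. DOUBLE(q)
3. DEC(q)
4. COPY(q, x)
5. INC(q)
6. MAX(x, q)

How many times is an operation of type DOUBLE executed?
1

Counting DOUBLE operations:
Step 2: DOUBLE(q) ← DOUBLE
Total: 1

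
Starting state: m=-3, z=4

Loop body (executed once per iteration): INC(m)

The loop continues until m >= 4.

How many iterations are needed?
7

Tracing iterations:
Initial: m=-3, z=4
After iteration 1: m=-2, z=4
After iteration 2: m=-1, z=4
After iteration 3: m=0, z=4
After iteration 4: m=1, z=4
After iteration 5: m=2, z=4
After iteration 6: m=3, z=4
After iteration 7: m=4, z=4
m >= 4 now holds, so the loop exits after 7 iterations.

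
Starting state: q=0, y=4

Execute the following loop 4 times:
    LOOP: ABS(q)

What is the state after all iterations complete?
q=0, y=4

Iteration trace:
Start: q=0, y=4
After iteration 1: q=0, y=4
After iteration 2: q=0, y=4
After iteration 3: q=0, y=4
After iteration 4: q=0, y=4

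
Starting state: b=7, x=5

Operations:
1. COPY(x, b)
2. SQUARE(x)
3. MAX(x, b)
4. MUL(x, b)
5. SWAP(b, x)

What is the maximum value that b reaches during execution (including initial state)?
343

Values of b at each step:
Initial: b = 7
After step 1: b = 7
After step 2: b = 7
After step 3: b = 7
After step 4: b = 7
After step 5: b = 343 ← maximum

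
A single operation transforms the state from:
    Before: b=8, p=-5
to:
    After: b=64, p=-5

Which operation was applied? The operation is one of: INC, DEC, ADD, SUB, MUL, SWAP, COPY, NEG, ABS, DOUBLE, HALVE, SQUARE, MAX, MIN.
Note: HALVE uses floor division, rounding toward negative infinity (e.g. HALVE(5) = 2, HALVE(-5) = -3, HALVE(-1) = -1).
SQUARE(b)

Analyzing the change:
Before: b=8, p=-5
After: b=64, p=-5
Variable b changed from 8 to 64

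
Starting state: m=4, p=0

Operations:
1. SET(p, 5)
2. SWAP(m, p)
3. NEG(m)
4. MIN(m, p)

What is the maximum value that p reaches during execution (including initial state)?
5

Values of p at each step:
Initial: p = 0
After step 1: p = 5 ← maximum
After step 2: p = 4
After step 3: p = 4
After step 4: p = 4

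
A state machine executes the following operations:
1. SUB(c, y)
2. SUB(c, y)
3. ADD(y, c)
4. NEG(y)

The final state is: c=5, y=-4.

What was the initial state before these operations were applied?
c=3, y=-1

Working backwards:
Final state: c=5, y=-4
Before step 4 (NEG(y)): c=5, y=4
Before step 3 (ADD(y, c)): c=5, y=-1
Before step 2 (SUB(c, y)): c=4, y=-1
Before step 1 (SUB(c, y)): c=3, y=-1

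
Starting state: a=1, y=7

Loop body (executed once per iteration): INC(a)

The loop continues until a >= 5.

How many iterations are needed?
4

Tracing iterations:
Initial: a=1, y=7
After iteration 1: a=2, y=7
After iteration 2: a=3, y=7
After iteration 3: a=4, y=7
After iteration 4: a=5, y=7
a >= 5 now holds, so the loop exits after 4 iterations.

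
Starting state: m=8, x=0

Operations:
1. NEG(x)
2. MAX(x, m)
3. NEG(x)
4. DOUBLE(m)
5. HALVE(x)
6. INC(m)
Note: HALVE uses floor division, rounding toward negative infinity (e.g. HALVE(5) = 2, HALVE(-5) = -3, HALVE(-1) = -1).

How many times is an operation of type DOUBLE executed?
1

Counting DOUBLE operations:
Step 4: DOUBLE(m) ← DOUBLE
Total: 1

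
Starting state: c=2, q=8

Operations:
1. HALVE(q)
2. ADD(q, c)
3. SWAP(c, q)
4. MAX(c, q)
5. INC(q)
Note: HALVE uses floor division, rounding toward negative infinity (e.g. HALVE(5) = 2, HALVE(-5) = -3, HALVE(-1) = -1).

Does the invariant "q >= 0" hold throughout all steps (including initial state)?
Yes

The invariant holds at every step.

State at each step:
Initial: c=2, q=8
After step 1: c=2, q=4
After step 2: c=2, q=6
After step 3: c=6, q=2
After step 4: c=6, q=2
After step 5: c=6, q=3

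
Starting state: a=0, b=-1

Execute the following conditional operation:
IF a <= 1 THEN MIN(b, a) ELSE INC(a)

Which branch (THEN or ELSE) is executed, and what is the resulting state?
Branch: THEN, Final state: a=0, b=-1

Evaluating condition: a <= 1
a = 0
Condition is True, so THEN branch executes
After MIN(b, a): a=0, b=-1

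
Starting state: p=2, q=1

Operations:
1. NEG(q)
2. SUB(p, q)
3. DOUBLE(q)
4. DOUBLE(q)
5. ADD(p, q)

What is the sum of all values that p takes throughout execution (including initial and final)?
12

Values of p at each step:
Initial: p = 2
After step 1: p = 2
After step 2: p = 3
After step 3: p = 3
After step 4: p = 3
After step 5: p = -1
Sum = 2 + 2 + 3 + 3 + 3 + -1 = 12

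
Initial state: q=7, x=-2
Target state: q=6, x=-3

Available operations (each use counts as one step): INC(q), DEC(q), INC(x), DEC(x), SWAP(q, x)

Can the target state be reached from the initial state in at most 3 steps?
Yes

Path (2 steps): DEC(q) → DEC(x)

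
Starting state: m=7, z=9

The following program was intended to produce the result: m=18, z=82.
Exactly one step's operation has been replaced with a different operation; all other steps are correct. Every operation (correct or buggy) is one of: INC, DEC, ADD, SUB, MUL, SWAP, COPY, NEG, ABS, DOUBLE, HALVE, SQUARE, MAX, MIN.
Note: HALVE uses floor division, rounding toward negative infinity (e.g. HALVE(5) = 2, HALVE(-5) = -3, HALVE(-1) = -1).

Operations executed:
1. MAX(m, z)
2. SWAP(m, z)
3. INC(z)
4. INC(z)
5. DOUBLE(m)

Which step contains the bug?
Step 3

Trace with buggy code:
Initial: m=7, z=9
After step 1: m=9, z=9
After step 2: m=9, z=9
After step 3: m=9, z=10
After step 4: m=9, z=11
After step 5: m=18, z=11
Actual final m=18, z=11 ≠ expected m=18, z=82.
Step 3 is the only position where a single-operation replacement can produce the expected result.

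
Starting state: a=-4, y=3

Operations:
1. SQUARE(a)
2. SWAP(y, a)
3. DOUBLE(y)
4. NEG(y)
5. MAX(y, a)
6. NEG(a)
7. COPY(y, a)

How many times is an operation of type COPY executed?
1

Counting COPY operations:
Step 7: COPY(y, a) ← COPY
Total: 1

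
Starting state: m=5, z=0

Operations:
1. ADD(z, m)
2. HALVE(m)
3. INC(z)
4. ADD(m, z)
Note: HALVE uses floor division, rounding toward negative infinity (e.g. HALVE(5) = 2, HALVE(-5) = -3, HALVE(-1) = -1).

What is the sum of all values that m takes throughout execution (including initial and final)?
22

Values of m at each step:
Initial: m = 5
After step 1: m = 5
After step 2: m = 2
After step 3: m = 2
After step 4: m = 8
Sum = 5 + 5 + 2 + 2 + 8 = 22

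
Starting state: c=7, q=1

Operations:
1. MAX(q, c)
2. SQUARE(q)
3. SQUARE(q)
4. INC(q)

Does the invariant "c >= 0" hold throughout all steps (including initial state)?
Yes

The invariant holds at every step.

State at each step:
Initial: c=7, q=1
After step 1: c=7, q=7
After step 2: c=7, q=49
After step 3: c=7, q=2401
After step 4: c=7, q=2402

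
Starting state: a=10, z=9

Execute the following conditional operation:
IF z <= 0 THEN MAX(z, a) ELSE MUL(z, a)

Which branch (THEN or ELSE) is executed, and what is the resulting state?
Branch: ELSE, Final state: a=10, z=90

Evaluating condition: z <= 0
z = 9
Condition is False, so ELSE branch executes
After MUL(z, a): a=10, z=90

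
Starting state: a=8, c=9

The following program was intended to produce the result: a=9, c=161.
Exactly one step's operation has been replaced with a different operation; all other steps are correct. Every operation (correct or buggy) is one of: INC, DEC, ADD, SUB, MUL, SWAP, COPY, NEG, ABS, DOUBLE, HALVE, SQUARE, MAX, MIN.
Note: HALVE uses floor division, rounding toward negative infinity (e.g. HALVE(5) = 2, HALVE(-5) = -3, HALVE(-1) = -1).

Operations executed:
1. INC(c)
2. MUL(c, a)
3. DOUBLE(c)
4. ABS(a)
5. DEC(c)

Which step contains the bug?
Step 1

Trace with buggy code:
Initial: a=8, c=9
After step 1: a=8, c=10
After step 2: a=8, c=80
After step 3: a=8, c=160
After step 4: a=8, c=160
After step 5: a=8, c=159
Actual final a=8, c=159 ≠ expected a=9, c=161.
Step 1 is the only position where a single-operation replacement can produce the expected result.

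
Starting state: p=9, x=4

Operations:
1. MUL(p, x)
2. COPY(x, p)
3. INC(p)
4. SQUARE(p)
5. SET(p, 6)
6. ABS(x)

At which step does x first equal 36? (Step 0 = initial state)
Step 2

Tracing x:
Initial: x = 4
After step 1: x = 4
After step 2: x = 36 ← first occurrence
After step 3: x = 36
After step 4: x = 36
After step 5: x = 36
After step 6: x = 36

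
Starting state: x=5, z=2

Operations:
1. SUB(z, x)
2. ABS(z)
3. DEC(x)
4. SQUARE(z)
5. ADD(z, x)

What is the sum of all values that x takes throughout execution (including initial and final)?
27

Values of x at each step:
Initial: x = 5
After step 1: x = 5
After step 2: x = 5
After step 3: x = 4
After step 4: x = 4
After step 5: x = 4
Sum = 5 + 5 + 5 + 4 + 4 + 4 = 27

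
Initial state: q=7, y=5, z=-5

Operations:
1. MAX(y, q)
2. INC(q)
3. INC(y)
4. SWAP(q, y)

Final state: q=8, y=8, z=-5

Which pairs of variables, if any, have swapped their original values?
None

Comparing initial and final values:
z: -5 → -5
q: 7 → 8
y: 5 → 8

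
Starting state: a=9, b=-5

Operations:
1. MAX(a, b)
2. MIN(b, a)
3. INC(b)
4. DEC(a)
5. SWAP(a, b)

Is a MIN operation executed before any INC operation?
Yes

First MIN: step 2
First INC: step 3
Since 2 < 3, MIN comes first.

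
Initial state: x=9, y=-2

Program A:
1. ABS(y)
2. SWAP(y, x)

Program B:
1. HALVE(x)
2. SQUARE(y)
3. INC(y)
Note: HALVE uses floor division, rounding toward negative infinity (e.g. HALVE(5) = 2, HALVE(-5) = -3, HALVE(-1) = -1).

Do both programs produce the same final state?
No

Program A final state: x=2, y=9
Program B final state: x=4, y=5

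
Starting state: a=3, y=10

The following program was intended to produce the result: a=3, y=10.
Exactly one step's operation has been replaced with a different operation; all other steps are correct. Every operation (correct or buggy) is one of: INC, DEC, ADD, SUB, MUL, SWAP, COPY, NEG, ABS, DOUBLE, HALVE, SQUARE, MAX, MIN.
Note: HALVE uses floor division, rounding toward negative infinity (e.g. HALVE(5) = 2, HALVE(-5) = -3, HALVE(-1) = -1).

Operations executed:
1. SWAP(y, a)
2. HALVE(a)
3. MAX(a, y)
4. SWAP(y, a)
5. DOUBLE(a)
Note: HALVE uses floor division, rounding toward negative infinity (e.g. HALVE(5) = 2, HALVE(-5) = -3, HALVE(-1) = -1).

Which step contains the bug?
Step 5

Trace with buggy code:
Initial: a=3, y=10
After step 1: a=10, y=3
After step 2: a=5, y=3
After step 3: a=5, y=3
After step 4: a=3, y=5
After step 5: a=6, y=5
Actual final a=6, y=5 ≠ expected a=3, y=10.
Step 5 is the only position where a single-operation replacement can produce the expected result.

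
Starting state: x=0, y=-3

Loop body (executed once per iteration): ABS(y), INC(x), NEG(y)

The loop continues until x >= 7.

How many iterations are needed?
7

Tracing iterations:
Initial: x=0, y=-3
After iteration 1: x=1, y=-3
After iteration 2: x=2, y=-3
After iteration 3: x=3, y=-3
After iteration 4: x=4, y=-3
After iteration 5: x=5, y=-3
After iteration 6: x=6, y=-3
After iteration 7: x=7, y=-3
x >= 7 now holds, so the loop exits after 7 iterations.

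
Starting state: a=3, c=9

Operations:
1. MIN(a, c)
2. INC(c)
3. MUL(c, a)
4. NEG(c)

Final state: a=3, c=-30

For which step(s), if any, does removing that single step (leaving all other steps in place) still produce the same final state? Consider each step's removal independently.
Step(s) 1

Testing removal of each single step:
Without step 1: final = a=3, c=-30 (same)
Without step 2: final = a=3, c=-27 (different)
Without step 3: final = a=3, c=-10 (different)
Without step 4: final = a=3, c=30 (different)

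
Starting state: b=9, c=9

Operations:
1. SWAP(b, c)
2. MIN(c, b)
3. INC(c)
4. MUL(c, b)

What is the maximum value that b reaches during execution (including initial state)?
9

Values of b at each step:
Initial: b = 9 ← maximum
After step 1: b = 9
After step 2: b = 9
After step 3: b = 9
After step 4: b = 9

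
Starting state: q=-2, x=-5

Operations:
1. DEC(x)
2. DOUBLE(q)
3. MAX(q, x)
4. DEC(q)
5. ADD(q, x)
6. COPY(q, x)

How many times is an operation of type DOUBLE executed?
1

Counting DOUBLE operations:
Step 2: DOUBLE(q) ← DOUBLE
Total: 1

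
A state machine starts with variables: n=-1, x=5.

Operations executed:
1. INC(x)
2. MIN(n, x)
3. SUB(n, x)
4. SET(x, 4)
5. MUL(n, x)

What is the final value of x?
x = 4

Tracing execution:
Step 1: INC(x) → x = 6
Step 2: MIN(n, x) → x = 6
Step 3: SUB(n, x) → x = 6
Step 4: SET(x, 4) → x = 4
Step 5: MUL(n, x) → x = 4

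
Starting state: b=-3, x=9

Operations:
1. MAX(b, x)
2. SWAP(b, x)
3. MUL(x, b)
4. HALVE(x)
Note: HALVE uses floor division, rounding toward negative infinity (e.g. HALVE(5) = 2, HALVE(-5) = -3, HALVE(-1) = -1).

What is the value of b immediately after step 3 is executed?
b = 9

Tracing b through execution:
Initial: b = -3
After step 1 (MAX(b, x)): b = 9
After step 2 (SWAP(b, x)): b = 9
After step 3 (MUL(x, b)): b = 9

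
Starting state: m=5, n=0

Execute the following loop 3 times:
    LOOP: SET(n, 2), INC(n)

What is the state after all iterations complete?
m=5, n=3

Iteration trace:
Start: m=5, n=0
After iteration 1: m=5, n=3
After iteration 2: m=5, n=3
After iteration 3: m=5, n=3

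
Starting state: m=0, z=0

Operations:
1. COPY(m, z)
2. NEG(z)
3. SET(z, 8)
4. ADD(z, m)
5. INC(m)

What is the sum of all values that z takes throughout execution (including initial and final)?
24

Values of z at each step:
Initial: z = 0
After step 1: z = 0
After step 2: z = 0
After step 3: z = 8
After step 4: z = 8
After step 5: z = 8
Sum = 0 + 0 + 0 + 8 + 8 + 8 = 24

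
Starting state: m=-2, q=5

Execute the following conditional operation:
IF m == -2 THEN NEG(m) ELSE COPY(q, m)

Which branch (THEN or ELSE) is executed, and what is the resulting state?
Branch: THEN, Final state: m=2, q=5

Evaluating condition: m == -2
m = -2
Condition is True, so THEN branch executes
After NEG(m): m=2, q=5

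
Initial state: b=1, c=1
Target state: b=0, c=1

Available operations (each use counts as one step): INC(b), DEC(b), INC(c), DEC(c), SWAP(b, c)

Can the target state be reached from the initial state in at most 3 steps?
Yes

Path (1 step): DEC(b)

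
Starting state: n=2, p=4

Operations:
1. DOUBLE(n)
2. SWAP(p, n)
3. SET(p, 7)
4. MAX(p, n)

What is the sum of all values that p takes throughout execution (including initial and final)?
26

Values of p at each step:
Initial: p = 4
After step 1: p = 4
After step 2: p = 4
After step 3: p = 7
After step 4: p = 7
Sum = 4 + 4 + 4 + 7 + 7 = 26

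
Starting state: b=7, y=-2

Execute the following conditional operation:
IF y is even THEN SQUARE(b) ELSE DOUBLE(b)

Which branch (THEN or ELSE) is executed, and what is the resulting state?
Branch: THEN, Final state: b=49, y=-2

Evaluating condition: y is even
Condition is True, so THEN branch executes
After SQUARE(b): b=49, y=-2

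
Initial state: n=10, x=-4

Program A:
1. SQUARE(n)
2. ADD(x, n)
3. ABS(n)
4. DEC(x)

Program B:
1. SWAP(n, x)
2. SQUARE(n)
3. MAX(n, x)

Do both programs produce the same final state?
No

Program A final state: n=100, x=95
Program B final state: n=16, x=10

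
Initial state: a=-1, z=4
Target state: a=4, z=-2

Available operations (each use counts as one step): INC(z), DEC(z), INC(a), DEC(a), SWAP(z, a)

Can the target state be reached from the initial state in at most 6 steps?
Yes

Path (2 steps): DEC(a) → SWAP(z, a)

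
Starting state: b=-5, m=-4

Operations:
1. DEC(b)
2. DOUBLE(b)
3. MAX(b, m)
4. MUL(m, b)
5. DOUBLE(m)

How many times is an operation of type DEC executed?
1

Counting DEC operations:
Step 1: DEC(b) ← DEC
Total: 1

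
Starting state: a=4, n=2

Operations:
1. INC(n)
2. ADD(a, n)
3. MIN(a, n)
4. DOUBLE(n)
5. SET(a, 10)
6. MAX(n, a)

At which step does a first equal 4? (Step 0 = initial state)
Step 0

Tracing a:
Initial: a = 4 ← first occurrence
After step 1: a = 4
After step 2: a = 7
After step 3: a = 3
After step 4: a = 3
After step 5: a = 10
After step 6: a = 10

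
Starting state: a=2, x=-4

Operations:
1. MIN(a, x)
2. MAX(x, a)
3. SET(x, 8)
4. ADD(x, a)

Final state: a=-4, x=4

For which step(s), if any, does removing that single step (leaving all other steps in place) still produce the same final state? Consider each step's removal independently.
Step(s) 2

Testing removal of each single step:
Without step 1: final = a=2, x=10 (different)
Without step 2: final = a=-4, x=4 (same)
Without step 3: final = a=-4, x=-8 (different)
Without step 4: final = a=-4, x=8 (different)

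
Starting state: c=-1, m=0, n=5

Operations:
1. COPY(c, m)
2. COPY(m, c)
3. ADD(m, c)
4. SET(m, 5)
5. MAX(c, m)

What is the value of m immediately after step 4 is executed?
m = 5

Tracing m through execution:
Initial: m = 0
After step 1 (COPY(c, m)): m = 0
After step 2 (COPY(m, c)): m = 0
After step 3 (ADD(m, c)): m = 0
After step 4 (SET(m, 5)): m = 5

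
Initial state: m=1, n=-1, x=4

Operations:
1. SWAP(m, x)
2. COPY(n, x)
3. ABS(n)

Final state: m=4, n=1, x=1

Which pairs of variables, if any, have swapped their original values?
(m, x)

Comparing initial and final values:
n: -1 → 1
m: 1 → 4
x: 4 → 1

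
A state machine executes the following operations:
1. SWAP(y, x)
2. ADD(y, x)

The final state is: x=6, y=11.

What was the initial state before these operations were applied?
x=5, y=6

Working backwards:
Final state: x=6, y=11
Before step 2 (ADD(y, x)): x=6, y=5
Before step 1 (SWAP(y, x)): x=5, y=6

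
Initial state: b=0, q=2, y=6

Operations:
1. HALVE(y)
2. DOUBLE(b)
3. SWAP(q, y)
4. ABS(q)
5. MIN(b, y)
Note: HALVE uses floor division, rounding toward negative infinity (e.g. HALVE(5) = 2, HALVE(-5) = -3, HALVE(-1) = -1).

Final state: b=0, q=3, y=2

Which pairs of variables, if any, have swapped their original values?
None

Comparing initial and final values:
y: 6 → 2
b: 0 → 0
q: 2 → 3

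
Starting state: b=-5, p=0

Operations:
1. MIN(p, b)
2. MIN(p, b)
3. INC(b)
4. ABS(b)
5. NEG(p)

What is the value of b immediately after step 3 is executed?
b = -4

Tracing b through execution:
Initial: b = -5
After step 1 (MIN(p, b)): b = -5
After step 2 (MIN(p, b)): b = -5
After step 3 (INC(b)): b = -4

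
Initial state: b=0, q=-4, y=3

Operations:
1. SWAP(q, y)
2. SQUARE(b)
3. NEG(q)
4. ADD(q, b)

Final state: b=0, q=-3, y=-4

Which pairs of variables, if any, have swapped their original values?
None

Comparing initial and final values:
q: -4 → -3
b: 0 → 0
y: 3 → -4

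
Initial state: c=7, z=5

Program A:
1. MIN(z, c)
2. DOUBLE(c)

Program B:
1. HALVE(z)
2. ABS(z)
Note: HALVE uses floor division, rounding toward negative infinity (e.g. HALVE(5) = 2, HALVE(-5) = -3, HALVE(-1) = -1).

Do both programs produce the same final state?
No

Program A final state: c=14, z=5
Program B final state: c=7, z=2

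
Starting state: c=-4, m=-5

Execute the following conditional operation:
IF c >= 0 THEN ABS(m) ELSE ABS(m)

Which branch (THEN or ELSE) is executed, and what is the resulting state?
Branch: ELSE, Final state: c=-4, m=5

Evaluating condition: c >= 0
c = -4
Condition is False, so ELSE branch executes
After ABS(m): c=-4, m=5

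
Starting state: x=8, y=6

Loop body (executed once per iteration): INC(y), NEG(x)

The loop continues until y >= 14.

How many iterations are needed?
8

Tracing iterations:
Initial: x=8, y=6
After iteration 1: x=-8, y=7
After iteration 2: x=8, y=8
After iteration 3: x=-8, y=9
After iteration 4: x=8, y=10
After iteration 5: x=-8, y=11
After iteration 6: x=8, y=12
After iteration 7: x=-8, y=13
After iteration 8: x=8, y=14
y >= 14 now holds, so the loop exits after 8 iterations.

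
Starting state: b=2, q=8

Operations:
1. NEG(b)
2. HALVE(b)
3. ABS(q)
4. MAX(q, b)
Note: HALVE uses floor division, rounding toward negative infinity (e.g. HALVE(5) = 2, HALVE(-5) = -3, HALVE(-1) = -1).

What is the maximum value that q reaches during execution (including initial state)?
8

Values of q at each step:
Initial: q = 8 ← maximum
After step 1: q = 8
After step 2: q = 8
After step 3: q = 8
After step 4: q = 8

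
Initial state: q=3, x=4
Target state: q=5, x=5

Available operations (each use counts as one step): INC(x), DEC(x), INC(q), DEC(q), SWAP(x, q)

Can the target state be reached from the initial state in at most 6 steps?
Yes

Path (3 steps): INC(x) → INC(q) → INC(q)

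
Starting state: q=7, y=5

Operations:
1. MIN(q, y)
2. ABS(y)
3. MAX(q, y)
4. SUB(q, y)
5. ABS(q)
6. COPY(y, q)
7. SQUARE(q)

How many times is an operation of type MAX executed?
1

Counting MAX operations:
Step 3: MAX(q, y) ← MAX
Total: 1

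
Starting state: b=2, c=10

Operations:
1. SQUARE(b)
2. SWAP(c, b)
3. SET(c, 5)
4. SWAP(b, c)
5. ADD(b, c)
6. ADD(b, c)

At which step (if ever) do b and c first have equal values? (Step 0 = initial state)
Never

b and c never become equal during execution.

Comparing values at each step:
Initial: b=2, c=10
After step 1: b=4, c=10
After step 2: b=10, c=4
After step 3: b=10, c=5
After step 4: b=5, c=10
After step 5: b=15, c=10
After step 6: b=25, c=10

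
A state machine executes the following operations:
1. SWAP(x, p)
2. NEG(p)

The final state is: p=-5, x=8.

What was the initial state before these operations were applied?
p=8, x=5

Working backwards:
Final state: p=-5, x=8
Before step 2 (NEG(p)): p=5, x=8
Before step 1 (SWAP(x, p)): p=8, x=5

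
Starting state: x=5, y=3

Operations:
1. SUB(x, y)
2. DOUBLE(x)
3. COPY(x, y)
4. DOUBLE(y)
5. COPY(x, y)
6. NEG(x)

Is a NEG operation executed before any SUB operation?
No

First NEG: step 6
First SUB: step 1
Since 6 > 1, SUB comes first.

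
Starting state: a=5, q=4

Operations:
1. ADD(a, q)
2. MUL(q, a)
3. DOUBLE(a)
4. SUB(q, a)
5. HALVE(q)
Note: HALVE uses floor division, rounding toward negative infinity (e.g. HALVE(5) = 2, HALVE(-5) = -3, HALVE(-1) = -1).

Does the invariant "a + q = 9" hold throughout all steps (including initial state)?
No, violated after step 1

The invariant is violated after step 1.

State at each step:
Initial: a=5, q=4
After step 1: a=9, q=4
After step 2: a=9, q=36
After step 3: a=18, q=36
After step 4: a=18, q=18
After step 5: a=18, q=9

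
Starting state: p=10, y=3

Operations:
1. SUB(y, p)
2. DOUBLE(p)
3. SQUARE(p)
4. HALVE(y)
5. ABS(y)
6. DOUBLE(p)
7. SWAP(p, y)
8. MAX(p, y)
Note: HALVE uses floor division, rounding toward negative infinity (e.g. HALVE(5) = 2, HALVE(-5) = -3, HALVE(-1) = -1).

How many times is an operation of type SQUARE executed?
1

Counting SQUARE operations:
Step 3: SQUARE(p) ← SQUARE
Total: 1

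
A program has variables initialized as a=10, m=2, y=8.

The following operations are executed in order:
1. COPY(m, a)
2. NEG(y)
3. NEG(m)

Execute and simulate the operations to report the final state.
{a: 10, m: -10, y: -8}

Step-by-step execution:
Initial: a=10, m=2, y=8
After step 1 (COPY(m, a)): a=10, m=10, y=8
After step 2 (NEG(y)): a=10, m=10, y=-8
After step 3 (NEG(m)): a=10, m=-10, y=-8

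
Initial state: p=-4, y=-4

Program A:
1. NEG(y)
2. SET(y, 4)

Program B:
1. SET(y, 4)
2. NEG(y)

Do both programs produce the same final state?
No

Program A final state: p=-4, y=4
Program B final state: p=-4, y=-4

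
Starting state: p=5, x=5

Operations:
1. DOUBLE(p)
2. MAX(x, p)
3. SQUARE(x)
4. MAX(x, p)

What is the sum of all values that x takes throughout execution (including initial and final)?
220

Values of x at each step:
Initial: x = 5
After step 1: x = 5
After step 2: x = 10
After step 3: x = 100
After step 4: x = 100
Sum = 5 + 5 + 10 + 100 + 100 = 220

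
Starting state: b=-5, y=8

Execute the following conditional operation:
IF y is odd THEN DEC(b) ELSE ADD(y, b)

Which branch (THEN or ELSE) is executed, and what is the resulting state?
Branch: ELSE, Final state: b=-5, y=3

Evaluating condition: y is odd
Condition is False, so ELSE branch executes
After ADD(y, b): b=-5, y=3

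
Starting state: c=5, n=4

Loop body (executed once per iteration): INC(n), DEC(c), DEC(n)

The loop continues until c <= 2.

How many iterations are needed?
3

Tracing iterations:
Initial: c=5, n=4
After iteration 1: c=4, n=4
After iteration 2: c=3, n=4
After iteration 3: c=2, n=4
c <= 2 now holds, so the loop exits after 3 iterations.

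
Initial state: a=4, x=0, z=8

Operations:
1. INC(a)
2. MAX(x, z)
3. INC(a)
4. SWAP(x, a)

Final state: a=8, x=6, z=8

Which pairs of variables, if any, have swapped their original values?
None

Comparing initial and final values:
z: 8 → 8
a: 4 → 8
x: 0 → 6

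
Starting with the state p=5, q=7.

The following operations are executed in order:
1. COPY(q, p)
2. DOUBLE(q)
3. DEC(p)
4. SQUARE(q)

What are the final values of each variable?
{p: 4, q: 100}

Step-by-step execution:
Initial: p=5, q=7
After step 1 (COPY(q, p)): p=5, q=5
After step 2 (DOUBLE(q)): p=5, q=10
After step 3 (DEC(p)): p=4, q=10
After step 4 (SQUARE(q)): p=4, q=100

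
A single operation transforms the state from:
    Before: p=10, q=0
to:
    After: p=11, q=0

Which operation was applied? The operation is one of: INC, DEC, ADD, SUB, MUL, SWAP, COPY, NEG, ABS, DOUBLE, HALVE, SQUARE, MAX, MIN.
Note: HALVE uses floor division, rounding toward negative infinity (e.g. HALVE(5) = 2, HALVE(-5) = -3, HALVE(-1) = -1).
INC(p)

Analyzing the change:
Before: p=10, q=0
After: p=11, q=0
Variable p changed from 10 to 11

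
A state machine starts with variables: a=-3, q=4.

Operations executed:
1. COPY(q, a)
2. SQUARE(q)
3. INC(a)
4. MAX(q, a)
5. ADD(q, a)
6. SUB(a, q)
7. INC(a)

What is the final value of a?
a = -8

Tracing execution:
Step 1: COPY(q, a) → a = -3
Step 2: SQUARE(q) → a = -3
Step 3: INC(a) → a = -2
Step 4: MAX(q, a) → a = -2
Step 5: ADD(q, a) → a = -2
Step 6: SUB(a, q) → a = -9
Step 7: INC(a) → a = -8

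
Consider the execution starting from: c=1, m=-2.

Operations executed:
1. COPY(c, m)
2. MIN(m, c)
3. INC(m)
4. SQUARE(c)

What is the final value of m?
m = -1

Tracing execution:
Step 1: COPY(c, m) → m = -2
Step 2: MIN(m, c) → m = -2
Step 3: INC(m) → m = -1
Step 4: SQUARE(c) → m = -1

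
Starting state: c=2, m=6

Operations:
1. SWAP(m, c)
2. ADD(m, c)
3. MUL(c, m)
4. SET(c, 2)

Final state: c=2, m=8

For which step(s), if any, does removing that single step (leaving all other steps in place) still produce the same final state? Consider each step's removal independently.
Step(s) 1, 3

Testing removal of each single step:
Without step 1: final = c=2, m=8 (same)
Without step 2: final = c=2, m=2 (different)
Without step 3: final = c=2, m=8 (same)
Without step 4: final = c=48, m=8 (different)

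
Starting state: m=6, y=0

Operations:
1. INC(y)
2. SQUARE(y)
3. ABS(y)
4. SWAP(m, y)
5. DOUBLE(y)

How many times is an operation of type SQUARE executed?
1

Counting SQUARE operations:
Step 2: SQUARE(y) ← SQUARE
Total: 1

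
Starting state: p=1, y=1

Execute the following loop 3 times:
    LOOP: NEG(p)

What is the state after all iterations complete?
p=-1, y=1

Iteration trace:
Start: p=1, y=1
After iteration 1: p=-1, y=1
After iteration 2: p=1, y=1
After iteration 3: p=-1, y=1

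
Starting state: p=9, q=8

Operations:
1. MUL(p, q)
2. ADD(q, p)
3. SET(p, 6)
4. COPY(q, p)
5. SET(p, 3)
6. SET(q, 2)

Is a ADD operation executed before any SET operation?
Yes

First ADD: step 2
First SET: step 3
Since 2 < 3, ADD comes first.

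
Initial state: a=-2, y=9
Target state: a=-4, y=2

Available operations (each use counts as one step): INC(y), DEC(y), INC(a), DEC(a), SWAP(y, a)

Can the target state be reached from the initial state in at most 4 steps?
No

The target state cannot be reached within 4 steps.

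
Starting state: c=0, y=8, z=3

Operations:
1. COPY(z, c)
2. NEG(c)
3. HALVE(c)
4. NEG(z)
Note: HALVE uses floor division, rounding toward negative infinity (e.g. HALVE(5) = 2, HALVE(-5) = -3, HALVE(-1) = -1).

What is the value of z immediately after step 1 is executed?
z = 0

Tracing z through execution:
Initial: z = 3
After step 1 (COPY(z, c)): z = 0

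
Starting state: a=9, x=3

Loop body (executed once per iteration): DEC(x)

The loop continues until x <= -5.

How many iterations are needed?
8

Tracing iterations:
Initial: a=9, x=3
After iteration 1: a=9, x=2
After iteration 2: a=9, x=1
After iteration 3: a=9, x=0
After iteration 4: a=9, x=-1
After iteration 5: a=9, x=-2
After iteration 6: a=9, x=-3
After iteration 7: a=9, x=-4
After iteration 8: a=9, x=-5
x <= -5 now holds, so the loop exits after 8 iterations.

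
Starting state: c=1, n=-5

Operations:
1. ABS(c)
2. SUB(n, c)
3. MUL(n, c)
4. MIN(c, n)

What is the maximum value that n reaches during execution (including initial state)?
-5

Values of n at each step:
Initial: n = -5 ← maximum
After step 1: n = -5
After step 2: n = -6
After step 3: n = -6
After step 4: n = -6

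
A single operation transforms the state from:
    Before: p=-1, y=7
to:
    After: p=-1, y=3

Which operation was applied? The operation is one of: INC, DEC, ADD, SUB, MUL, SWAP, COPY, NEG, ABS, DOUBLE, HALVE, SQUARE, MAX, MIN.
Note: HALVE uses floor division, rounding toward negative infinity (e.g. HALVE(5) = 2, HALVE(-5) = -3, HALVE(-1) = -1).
HALVE(y)

Analyzing the change:
Before: p=-1, y=7
After: p=-1, y=3
Variable y changed from 7 to 3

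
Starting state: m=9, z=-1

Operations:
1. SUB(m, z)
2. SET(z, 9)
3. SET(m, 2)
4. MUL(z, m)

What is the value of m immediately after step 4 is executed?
m = 2

Tracing m through execution:
Initial: m = 9
After step 1 (SUB(m, z)): m = 10
After step 2 (SET(z, 9)): m = 10
After step 3 (SET(m, 2)): m = 2
After step 4 (MUL(z, m)): m = 2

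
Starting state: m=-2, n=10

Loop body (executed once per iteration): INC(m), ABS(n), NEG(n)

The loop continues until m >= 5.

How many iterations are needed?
7

Tracing iterations:
Initial: m=-2, n=10
After iteration 1: m=-1, n=-10
After iteration 2: m=0, n=-10
After iteration 3: m=1, n=-10
After iteration 4: m=2, n=-10
After iteration 5: m=3, n=-10
After iteration 6: m=4, n=-10
After iteration 7: m=5, n=-10
m >= 5 now holds, so the loop exits after 7 iterations.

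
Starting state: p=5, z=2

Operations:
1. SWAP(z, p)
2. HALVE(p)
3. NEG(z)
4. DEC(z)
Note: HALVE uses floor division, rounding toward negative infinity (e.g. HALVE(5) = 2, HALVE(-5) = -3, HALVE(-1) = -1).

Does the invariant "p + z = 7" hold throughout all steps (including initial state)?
No, violated after step 2

The invariant is violated after step 2.

State at each step:
Initial: p=5, z=2
After step 1: p=2, z=5
After step 2: p=1, z=5
After step 3: p=1, z=-5
After step 4: p=1, z=-6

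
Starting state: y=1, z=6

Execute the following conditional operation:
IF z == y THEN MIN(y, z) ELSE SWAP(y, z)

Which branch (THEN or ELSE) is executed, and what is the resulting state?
Branch: ELSE, Final state: y=6, z=1

Evaluating condition: z == y
z = 6, y = 1
Condition is False, so ELSE branch executes
After SWAP(y, z): y=6, z=1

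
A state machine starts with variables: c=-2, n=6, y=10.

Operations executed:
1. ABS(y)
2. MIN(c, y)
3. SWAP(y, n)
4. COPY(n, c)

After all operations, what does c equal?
c = -2

Tracing execution:
Step 1: ABS(y) → c = -2
Step 2: MIN(c, y) → c = -2
Step 3: SWAP(y, n) → c = -2
Step 4: COPY(n, c) → c = -2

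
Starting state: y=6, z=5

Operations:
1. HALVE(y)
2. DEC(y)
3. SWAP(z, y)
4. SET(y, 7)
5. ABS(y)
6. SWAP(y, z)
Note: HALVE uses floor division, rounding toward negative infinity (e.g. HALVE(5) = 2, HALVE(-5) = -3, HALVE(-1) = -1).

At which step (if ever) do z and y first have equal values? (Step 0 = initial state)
Never

z and y never become equal during execution.

Comparing values at each step:
Initial: z=5, y=6
After step 1: z=5, y=3
After step 2: z=5, y=2
After step 3: z=2, y=5
After step 4: z=2, y=7
After step 5: z=2, y=7
After step 6: z=7, y=2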